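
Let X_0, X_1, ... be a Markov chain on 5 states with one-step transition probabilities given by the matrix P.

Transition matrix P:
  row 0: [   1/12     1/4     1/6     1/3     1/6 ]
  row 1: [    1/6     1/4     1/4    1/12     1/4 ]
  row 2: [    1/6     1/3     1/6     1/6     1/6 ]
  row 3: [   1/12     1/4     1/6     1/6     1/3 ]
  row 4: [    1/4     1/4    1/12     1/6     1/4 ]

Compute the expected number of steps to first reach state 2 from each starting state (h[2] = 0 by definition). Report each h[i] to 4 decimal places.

First-step conditioning: h[2] = 0; for i ≠ 2, h[i] = 1 + Σ_k P[i][k]·h[k].
  h[0] = 1 + 1/12·h[0] + 1/4·h[1] + 1/3·h[3] + 1/6·h[4]
  h[1] = 1 + 1/6·h[0] + 1/4·h[1] + 1/12·h[3] + 1/4·h[4]
  h[3] = 1 + 1/12·h[0] + 1/4·h[1] + 1/6·h[3] + 1/3·h[4]
  h[4] = 1 + 1/4·h[0] + 1/4·h[1] + 1/6·h[3] + 1/4·h[4]
Solving the 4×4 linear system over states ≠ 2 gives exactly h = [3792/635, 3492/635, 0, 768/127, 4128/635] (h[2] = 0 is the target).

h = [5.9717, 5.4992, 0.0000, 6.0472, 6.5008]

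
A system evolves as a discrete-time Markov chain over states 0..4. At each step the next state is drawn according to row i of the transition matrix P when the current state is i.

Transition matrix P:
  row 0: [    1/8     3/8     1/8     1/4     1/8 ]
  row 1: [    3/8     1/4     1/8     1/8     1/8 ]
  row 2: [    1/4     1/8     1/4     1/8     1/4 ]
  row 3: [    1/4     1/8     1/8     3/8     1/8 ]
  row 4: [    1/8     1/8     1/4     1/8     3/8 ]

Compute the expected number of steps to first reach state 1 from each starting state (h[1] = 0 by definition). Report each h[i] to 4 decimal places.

First-step conditioning: h[1] = 0; for i ≠ 1, h[i] = 1 + Σ_k P[i][k]·h[k].
  h[0] = 1 + 1/8·h[0] + 1/8·h[2] + 1/4·h[3] + 1/8·h[4]
  h[2] = 1 + 1/4·h[0] + 1/4·h[2] + 1/8·h[3] + 1/4·h[4]
  h[3] = 1 + 1/4·h[0] + 1/8·h[2] + 3/8·h[3] + 1/8·h[4]
  h[4] = 1 + 1/8·h[0] + 1/4·h[2] + 1/8·h[3] + 3/8·h[4]
Solving the 4×4 linear system over states ≠ 1 gives exactly h = [2296/517, 0, 2968/517, 2952/517, 3064/517] (h[1] = 0 is the target).

h = [4.4410, 0.0000, 5.7408, 5.7099, 5.9265]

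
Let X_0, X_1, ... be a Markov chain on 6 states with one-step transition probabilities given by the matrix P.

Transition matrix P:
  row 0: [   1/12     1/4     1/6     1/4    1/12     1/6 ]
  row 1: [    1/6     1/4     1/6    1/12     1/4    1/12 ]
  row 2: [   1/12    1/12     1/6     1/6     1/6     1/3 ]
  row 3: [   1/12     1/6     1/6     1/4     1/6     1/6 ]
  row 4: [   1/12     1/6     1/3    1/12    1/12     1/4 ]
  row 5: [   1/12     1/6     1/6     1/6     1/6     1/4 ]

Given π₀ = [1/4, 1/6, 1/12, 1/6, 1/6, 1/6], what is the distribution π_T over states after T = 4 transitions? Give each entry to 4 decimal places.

π = [0.0978, 0.1731, 0.1932, 0.1604, 0.1597, 0.2157]

t=0: π = [0.2500, 0.1667, 0.0833, 0.1667, 0.1667, 0.1667]
t=1: π = [0.0972, 0.1944, 0.1944, 0.1736, 0.1458, 0.1944]
t=2: π = [0.0995, 0.1748, 0.1910, 0.1609, 0.1626, 0.2112]
t=3: π = [0.0979, 0.1736, 0.1938, 0.1603, 0.1594, 0.2151]
t=4: π = [0.0978, 0.1731, 0.1932, 0.1604, 0.1597, 0.2157]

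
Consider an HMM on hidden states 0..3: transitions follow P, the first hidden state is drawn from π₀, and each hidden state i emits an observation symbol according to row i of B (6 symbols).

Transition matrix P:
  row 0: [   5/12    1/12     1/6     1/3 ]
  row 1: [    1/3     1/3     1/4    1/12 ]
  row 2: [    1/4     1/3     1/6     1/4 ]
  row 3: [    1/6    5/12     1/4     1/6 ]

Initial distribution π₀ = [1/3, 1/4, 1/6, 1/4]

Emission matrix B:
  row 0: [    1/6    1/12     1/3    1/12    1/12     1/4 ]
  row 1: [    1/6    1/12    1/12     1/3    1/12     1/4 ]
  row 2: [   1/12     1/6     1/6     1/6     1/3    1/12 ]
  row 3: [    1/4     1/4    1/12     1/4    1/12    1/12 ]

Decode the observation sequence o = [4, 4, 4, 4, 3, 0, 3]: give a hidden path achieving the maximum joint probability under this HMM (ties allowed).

path = [2, 2, 2, 2, 1, 1, 1]

t=0: δ = [2.778e-02, 2.083e-02, 5.556e-02, 2.083e-02]  (obs o_0=4)
t=1: δ = [1.157e-03, 1.543e-03, 3.086e-03, 1.157e-03]  ψ = [2, 2, 2, 2]  (obs o_1=4)
t=2: δ = [6.430e-05, 8.573e-05, 1.715e-04, 6.430e-05]  ψ = [2, 2, 2, 2]  (obs o_2=4)
t=3: δ = [3.572e-06, 4.763e-06, 9.526e-06, 3.572e-06]  ψ = [2, 2, 2, 2]  (obs o_3=4)
t=4: δ = [1.985e-07, 1.058e-06, 2.646e-07, 5.954e-07]  ψ = [2, 2, 2, 2]  (obs o_4=3)
t=5: δ = [5.880e-08, 5.880e-08, 2.205e-08, 2.481e-08]  ψ = [1, 1, 1, 3]  (obs o_5=0)
t=6: δ = [2.042e-09, 6.534e-09, 2.450e-09, 4.900e-09]  ψ = [0, 1, 1, 0]  (obs o_6=3)
backtrack: best end state = 1; path = [2, 2, 2, 2, 1, 1, 1]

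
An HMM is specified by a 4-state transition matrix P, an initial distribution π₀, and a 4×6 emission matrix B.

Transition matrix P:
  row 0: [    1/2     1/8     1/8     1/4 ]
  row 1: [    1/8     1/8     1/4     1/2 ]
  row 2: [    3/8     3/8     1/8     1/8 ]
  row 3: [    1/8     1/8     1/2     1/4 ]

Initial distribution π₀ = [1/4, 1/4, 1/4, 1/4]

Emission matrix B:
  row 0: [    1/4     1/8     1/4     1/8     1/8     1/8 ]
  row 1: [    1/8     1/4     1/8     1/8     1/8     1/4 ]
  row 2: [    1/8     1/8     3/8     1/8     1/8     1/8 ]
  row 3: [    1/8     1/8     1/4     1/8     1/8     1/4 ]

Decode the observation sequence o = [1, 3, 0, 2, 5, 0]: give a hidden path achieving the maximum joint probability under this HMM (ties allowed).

t=0: δ = [3.125e-02, 6.250e-02, 3.125e-02, 3.125e-02]  (obs o_0=1)
t=1: δ = [1.953e-03, 1.465e-03, 1.953e-03, 3.906e-03]  ψ = [0, 2, 1, 1]  (obs o_1=3)
t=2: δ = [2.441e-04, 9.155e-05, 2.441e-04, 1.221e-04]  ψ = [0, 2, 3, 3]  (obs o_2=0)
t=3: δ = [3.052e-05, 1.144e-05, 2.289e-05, 1.526e-05]  ψ = [0, 2, 3, 0]  (obs o_3=2)
t=4: δ = [1.907e-06, 2.146e-06, 9.537e-07, 1.907e-06]  ψ = [0, 2, 3, 0]  (obs o_4=5)
t=5: δ = [2.384e-07, 4.470e-08, 1.192e-07, 1.341e-07]  ψ = [0, 2, 3, 1]  (obs o_5=0)
backtrack: best end state = 0; path = [0, 0, 0, 0, 0, 0]

path = [0, 0, 0, 0, 0, 0]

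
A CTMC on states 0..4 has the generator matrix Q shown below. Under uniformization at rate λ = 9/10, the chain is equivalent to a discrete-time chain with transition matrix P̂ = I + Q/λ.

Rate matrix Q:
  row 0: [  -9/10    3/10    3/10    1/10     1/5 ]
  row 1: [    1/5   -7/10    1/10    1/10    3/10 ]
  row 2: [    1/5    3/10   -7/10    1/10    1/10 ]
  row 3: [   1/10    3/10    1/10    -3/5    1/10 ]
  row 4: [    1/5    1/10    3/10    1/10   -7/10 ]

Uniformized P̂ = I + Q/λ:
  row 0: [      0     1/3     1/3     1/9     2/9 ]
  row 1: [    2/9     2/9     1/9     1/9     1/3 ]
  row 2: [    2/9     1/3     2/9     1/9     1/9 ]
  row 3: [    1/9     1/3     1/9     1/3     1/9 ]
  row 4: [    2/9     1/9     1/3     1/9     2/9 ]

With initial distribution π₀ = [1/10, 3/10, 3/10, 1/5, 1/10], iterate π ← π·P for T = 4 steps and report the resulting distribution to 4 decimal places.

π = [0.1687, 0.2580, 0.2200, 0.1430, 0.2104]

t=0: π = [0.1000, 0.3000, 0.3000, 0.2000, 0.1000]
t=1: π = [0.1778, 0.2778, 0.1889, 0.1556, 0.2000]
t=2: π = [0.1654, 0.2580, 0.2160, 0.1457, 0.2148]
t=3: π = [0.1693, 0.2569, 0.2196, 0.1435, 0.2107]
t=4: π = [0.1687, 0.2580, 0.2200, 0.1430, 0.2104]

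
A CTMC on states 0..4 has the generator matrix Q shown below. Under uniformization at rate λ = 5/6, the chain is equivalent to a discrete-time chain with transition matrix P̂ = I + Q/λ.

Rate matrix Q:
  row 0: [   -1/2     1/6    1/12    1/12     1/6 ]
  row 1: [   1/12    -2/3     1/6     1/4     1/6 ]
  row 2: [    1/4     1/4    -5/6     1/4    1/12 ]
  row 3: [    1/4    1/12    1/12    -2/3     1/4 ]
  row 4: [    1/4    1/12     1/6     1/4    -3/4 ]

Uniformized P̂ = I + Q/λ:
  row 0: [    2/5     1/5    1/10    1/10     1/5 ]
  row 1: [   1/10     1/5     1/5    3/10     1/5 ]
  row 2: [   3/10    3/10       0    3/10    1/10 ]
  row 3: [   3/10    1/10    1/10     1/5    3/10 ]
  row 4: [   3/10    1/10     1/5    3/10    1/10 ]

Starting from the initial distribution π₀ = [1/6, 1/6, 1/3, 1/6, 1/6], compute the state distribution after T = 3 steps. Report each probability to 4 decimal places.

π = [0.2952, 0.1710, 0.1240, 0.2205, 0.1893]

t=0: π = [0.1667, 0.1667, 0.3333, 0.1667, 0.1667]
t=1: π = [0.2833, 0.2000, 0.1000, 0.2500, 0.1667]
t=2: π = [0.2883, 0.1683, 0.1267, 0.2183, 0.1983]
t=3: π = [0.2952, 0.1710, 0.1240, 0.2205, 0.1893]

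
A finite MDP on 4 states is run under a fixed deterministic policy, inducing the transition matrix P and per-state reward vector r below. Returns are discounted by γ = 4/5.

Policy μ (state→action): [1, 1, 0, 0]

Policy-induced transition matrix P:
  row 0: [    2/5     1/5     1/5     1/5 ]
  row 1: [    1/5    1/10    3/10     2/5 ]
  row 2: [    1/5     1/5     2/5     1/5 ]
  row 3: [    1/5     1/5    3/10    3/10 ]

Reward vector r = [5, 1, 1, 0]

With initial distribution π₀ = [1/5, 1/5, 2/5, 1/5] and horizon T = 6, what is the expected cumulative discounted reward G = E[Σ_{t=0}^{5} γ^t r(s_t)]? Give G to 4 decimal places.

t=0: π = [0.2000, 0.2000, 0.4000, 0.2000], E[r] = 1.6000, γ^t·E[r] = 1.600000, running G = 1.600000
t=1: π = [0.2400, 0.1800, 0.3200, 0.2600], E[r] = 1.7000, γ^t·E[r] = 1.360000, running G = 2.960000
t=2: π = [0.2480, 0.1820, 0.3080, 0.2620], E[r] = 1.7300, γ^t·E[r] = 1.107200, running G = 4.067200
t=3: π = [0.2496, 0.1818, 0.3060, 0.2626], E[r] = 1.7358, γ^t·E[r] = 0.888730, running G = 4.955930
t=4: π = [0.2499, 0.1818, 0.3056, 0.2626], E[r] = 1.7371, γ^t·E[r] = 0.711500, running G = 5.667429
t=5: π = [0.2500, 0.1818, 0.3056, 0.2626], E[r] = 1.7373, γ^t·E[r] = 0.569282, running G = 6.236711

G = 6.2367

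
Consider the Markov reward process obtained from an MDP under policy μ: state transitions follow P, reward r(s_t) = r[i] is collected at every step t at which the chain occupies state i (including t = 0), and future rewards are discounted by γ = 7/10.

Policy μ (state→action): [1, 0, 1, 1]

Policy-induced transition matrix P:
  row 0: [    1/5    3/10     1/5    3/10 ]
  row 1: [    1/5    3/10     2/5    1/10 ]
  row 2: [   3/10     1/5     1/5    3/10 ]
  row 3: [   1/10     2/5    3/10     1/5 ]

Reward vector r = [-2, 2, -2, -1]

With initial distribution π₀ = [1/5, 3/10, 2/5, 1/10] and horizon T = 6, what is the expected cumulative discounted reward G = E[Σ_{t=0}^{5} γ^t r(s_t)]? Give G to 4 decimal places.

G = -1.9277

t=0: π = [0.2000, 0.3000, 0.4000, 0.1000], E[r] = -0.7000, γ^t·E[r] = -0.700000, running G = -0.700000
t=1: π = [0.2300, 0.2700, 0.2700, 0.2300], E[r] = -0.6900, γ^t·E[r] = -0.483000, running G = -1.183000
t=2: π = [0.2040, 0.2960, 0.2770, 0.2230], E[r] = -0.5930, γ^t·E[r] = -0.290570, running G = -1.473570
t=3: π = [0.2054, 0.2946, 0.2815, 0.2185], E[r] = -0.6031, γ^t·E[r] = -0.206863, running G = -1.680433
t=4: π = [0.2063, 0.2937, 0.2808, 0.2192], E[r] = -0.6060, γ^t·E[r] = -0.145493, running G = -1.825927
t=5: π = [0.2062, 0.2938, 0.2807, 0.2193], E[r] = -0.6053, γ^t·E[r] = -0.101729, running G = -1.927656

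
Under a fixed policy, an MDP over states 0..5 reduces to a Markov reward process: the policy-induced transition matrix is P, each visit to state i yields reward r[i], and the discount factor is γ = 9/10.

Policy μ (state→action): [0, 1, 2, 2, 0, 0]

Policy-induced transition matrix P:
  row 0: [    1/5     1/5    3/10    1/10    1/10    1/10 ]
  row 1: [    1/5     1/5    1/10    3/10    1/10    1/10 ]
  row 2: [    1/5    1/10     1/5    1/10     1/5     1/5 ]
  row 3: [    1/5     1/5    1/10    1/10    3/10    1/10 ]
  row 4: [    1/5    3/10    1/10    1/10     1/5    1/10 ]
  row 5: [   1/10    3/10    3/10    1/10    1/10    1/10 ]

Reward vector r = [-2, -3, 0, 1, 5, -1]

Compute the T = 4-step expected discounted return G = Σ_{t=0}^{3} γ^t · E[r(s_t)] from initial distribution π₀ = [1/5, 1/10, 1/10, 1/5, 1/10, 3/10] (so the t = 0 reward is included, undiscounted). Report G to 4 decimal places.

G = -0.7555

t=0: π = [0.2000, 0.1000, 0.1000, 0.2000, 0.1000, 0.3000], E[r] = -0.3000, γ^t·E[r] = -0.300000, running G = -0.300000
t=1: π = [0.1700, 0.2300, 0.2100, 0.1200, 0.1600, 0.1100], E[r] = -0.2200, γ^t·E[r] = -0.198000, running G = -0.498000
t=2: π = [0.1890, 0.2060, 0.1770, 0.1460, 0.1610, 0.1210], E[r] = -0.1660, γ^t·E[r] = -0.134460, running G = -0.632460
t=3: π = [0.1879, 0.2105, 0.1797, 0.1412, 0.1630, 0.1177], E[r] = -0.1688, γ^t·E[r] = -0.123055, running G = -0.755515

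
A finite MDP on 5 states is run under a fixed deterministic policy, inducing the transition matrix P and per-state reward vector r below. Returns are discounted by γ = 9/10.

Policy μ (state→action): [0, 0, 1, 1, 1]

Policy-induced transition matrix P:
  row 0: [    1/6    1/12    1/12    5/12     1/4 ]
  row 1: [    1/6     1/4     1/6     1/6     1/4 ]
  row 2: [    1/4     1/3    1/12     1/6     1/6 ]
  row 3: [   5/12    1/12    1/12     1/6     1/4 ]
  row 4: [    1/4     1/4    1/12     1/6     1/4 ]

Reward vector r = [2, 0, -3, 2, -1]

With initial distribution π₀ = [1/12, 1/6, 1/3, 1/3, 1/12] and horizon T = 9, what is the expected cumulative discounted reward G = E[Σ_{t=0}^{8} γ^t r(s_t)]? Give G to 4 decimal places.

t=0: π = [0.0833, 0.1667, 0.3333, 0.3333, 0.0833], E[r] = -0.2500, γ^t·E[r] = -0.250000, running G = -0.250000
t=1: π = [0.2847, 0.2083, 0.0972, 0.1875, 0.2222], E[r] = 0.4306, γ^t·E[r] = 0.387500, running G = 0.137500
t=2: π = [0.2402, 0.1794, 0.1007, 0.2378, 0.2419], E[r] = 0.4120, γ^t·E[r] = 0.333750, running G = 0.471250
t=3: π = [0.2547, 0.1787, 0.0983, 0.2267, 0.2416], E[r] = 0.4263, γ^t·E[r] = 0.310781, running G = 0.782031
t=4: π = [0.2517, 0.1780, 0.0982, 0.2303, 0.2418], E[r] = 0.4275, γ^t·E[r] = 0.280494, running G = 1.062525
t=5: π = [0.2526, 0.1779, 0.0982, 0.2296, 0.2418], E[r] = 0.4280, γ^t·E[r] = 0.252752, running G = 1.315277
t=6: π = [0.2524, 0.1778, 0.0982, 0.2298, 0.2418], E[r] = 0.4281, γ^t·E[r] = 0.227527, running G = 1.542804
t=7: π = [0.2525, 0.1778, 0.0982, 0.2298, 0.2418], E[r] = 0.4282, γ^t·E[r] = 0.204786, running G = 1.747591
t=8: π = [0.2524, 0.1778, 0.0982, 0.2298, 0.2418], E[r] = 0.4282, γ^t·E[r] = 0.184310, running G = 1.931901

G = 1.9319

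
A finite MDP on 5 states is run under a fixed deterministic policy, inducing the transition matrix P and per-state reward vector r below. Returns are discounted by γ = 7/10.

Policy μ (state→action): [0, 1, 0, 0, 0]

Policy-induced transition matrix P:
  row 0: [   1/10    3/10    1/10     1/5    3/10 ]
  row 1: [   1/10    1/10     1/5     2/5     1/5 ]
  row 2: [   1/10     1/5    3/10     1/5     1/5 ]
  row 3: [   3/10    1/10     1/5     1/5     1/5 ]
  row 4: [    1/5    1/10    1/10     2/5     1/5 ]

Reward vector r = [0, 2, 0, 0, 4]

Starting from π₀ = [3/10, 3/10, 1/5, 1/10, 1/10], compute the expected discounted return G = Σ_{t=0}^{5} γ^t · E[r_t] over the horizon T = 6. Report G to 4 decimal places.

t=0: π = [0.3000, 0.3000, 0.2000, 0.1000, 0.1000], E[r] = 1.0000, γ^t·E[r] = 1.000000, running G = 1.000000
t=1: π = [0.1300, 0.1800, 0.1800, 0.2800, 0.2300], E[r] = 1.2800, γ^t·E[r] = 0.896000, running G = 1.896000
t=2: π = [0.1790, 0.1440, 0.1820, 0.2820, 0.2130], E[r] = 1.1400, γ^t·E[r] = 0.558600, running G = 2.454600
t=3: π = [0.1777, 0.1540, 0.1790, 0.2714, 0.2179], E[r] = 1.1796, γ^t·E[r] = 0.404603, running G = 2.859203
t=4: π = [0.1761, 0.1534, 0.1783, 0.2744, 0.2178], E[r] = 1.1780, γ^t·E[r] = 0.282828, running G = 3.142031
t=5: π = [0.1767, 0.1530, 0.1785, 0.2742, 0.2176], E[r] = 1.1765, γ^t·E[r] = 0.197738, running G = 3.339769

G = 3.3398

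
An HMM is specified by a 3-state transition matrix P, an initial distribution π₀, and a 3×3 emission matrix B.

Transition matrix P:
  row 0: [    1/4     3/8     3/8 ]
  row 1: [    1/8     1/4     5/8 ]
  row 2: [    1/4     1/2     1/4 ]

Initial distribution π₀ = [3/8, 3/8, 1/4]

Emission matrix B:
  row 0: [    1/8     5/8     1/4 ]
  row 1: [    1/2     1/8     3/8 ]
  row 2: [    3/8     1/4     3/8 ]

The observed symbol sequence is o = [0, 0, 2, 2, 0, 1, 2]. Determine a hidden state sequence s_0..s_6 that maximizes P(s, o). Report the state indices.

path = [1, 2, 1, 2, 1, 2, 1]

t=0: δ = [4.688e-02, 1.875e-01, 9.375e-02]  (obs o_0=0)
t=1: δ = [2.930e-03, 2.344e-02, 4.395e-02]  ψ = [1, 1, 1]  (obs o_1=0)
t=2: δ = [2.747e-03, 8.240e-03, 5.493e-03]  ψ = [2, 2, 1]  (obs o_2=2)
t=3: δ = [3.433e-04, 1.030e-03, 1.931e-03]  ψ = [2, 2, 1]  (obs o_3=2)
t=4: δ = [6.035e-05, 4.828e-04, 2.414e-04]  ψ = [2, 2, 1]  (obs o_4=0)
t=5: δ = [3.772e-05, 1.509e-05, 7.544e-05]  ψ = [1, 1, 1]  (obs o_5=1)
t=6: δ = [4.715e-06, 1.414e-05, 7.072e-06]  ψ = [2, 2, 2]  (obs o_6=2)
backtrack: best end state = 1; path = [1, 2, 1, 2, 1, 2, 1]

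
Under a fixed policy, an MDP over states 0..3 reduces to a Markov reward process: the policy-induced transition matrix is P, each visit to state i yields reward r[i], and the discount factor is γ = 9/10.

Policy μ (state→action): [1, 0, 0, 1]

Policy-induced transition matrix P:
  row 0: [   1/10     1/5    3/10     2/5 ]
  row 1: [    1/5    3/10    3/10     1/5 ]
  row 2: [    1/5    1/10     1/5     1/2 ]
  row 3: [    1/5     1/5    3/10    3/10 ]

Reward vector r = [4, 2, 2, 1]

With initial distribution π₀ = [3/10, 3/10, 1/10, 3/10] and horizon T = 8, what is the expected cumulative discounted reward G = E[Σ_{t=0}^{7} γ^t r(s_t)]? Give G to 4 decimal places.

G = 11.7494

t=0: π = [0.3000, 0.3000, 0.1000, 0.3000], E[r] = 2.3000, γ^t·E[r] = 2.300000, running G = 2.300000
t=1: π = [0.1700, 0.2200, 0.2900, 0.3200], E[r] = 2.0200, γ^t·E[r] = 1.818000, running G = 4.118000
t=2: π = [0.1830, 0.1930, 0.2710, 0.3530], E[r] = 2.0130, γ^t·E[r] = 1.630530, running G = 5.748530
t=3: π = [0.1817, 0.1922, 0.2729, 0.3532], E[r] = 2.0102, γ^t·E[r] = 1.465436, running G = 7.213966
t=4: π = [0.1818, 0.1919, 0.2727, 0.3535], E[r] = 2.0101, γ^t·E[r] = 1.318846, running G = 8.532812
t=5: π = [0.1818, 0.1919, 0.2727, 0.3535], E[r] = 2.0101, γ^t·E[r] = 1.186945, running G = 9.719757
t=6: π = [0.1818, 0.1919, 0.2727, 0.3535], E[r] = 2.0101, γ^t·E[r] = 1.068250, running G = 10.788007
t=7: π = [0.1818, 0.1919, 0.2727, 0.3535], E[r] = 2.0101, γ^t·E[r] = 0.961425, running G = 11.749433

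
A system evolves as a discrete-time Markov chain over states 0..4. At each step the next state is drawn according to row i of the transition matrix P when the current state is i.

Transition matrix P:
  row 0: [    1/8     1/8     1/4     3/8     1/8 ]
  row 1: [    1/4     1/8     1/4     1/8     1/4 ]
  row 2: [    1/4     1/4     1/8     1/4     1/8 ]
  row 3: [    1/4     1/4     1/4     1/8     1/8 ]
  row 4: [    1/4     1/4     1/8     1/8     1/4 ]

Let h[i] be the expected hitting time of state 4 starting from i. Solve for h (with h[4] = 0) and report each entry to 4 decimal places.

First-step conditioning: h[4] = 0; for i ≠ 4, h[i] = 1 + Σ_k P[i][k]·h[k].
  h[0] = 1 + 1/8·h[0] + 1/8·h[1] + 1/4·h[2] + 3/8·h[3]
  h[1] = 1 + 1/4·h[0] + 1/8·h[1] + 1/4·h[2] + 1/8·h[3]
  h[2] = 1 + 1/4·h[0] + 1/4·h[1] + 1/8·h[2] + 1/4·h[3]
  h[3] = 1 + 1/4·h[0] + 1/4·h[1] + 1/4·h[2] + 1/8·h[3]
Solving the 4×4 linear system over states ≠ 4 gives exactly h = [656/97, 576/97, 648/97, 648/97, 0] (h[4] = 0 is the target).

h = [6.7629, 5.9381, 6.6804, 6.6804, 0.0000]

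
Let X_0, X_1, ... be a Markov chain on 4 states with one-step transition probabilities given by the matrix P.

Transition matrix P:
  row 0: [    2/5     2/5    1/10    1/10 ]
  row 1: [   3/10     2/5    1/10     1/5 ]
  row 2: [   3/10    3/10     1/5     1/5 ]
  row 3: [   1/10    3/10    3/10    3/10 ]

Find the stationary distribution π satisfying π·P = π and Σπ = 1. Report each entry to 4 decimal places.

Balance equations π_j = Σ_i π_i·P[i][j]:
  π_0 = 2/5·π_0 + 3/10·π_1 + 3/10·π_2 + 1/10·π_3
  π_1 = 2/5·π_0 + 2/5·π_1 + 3/10·π_2 + 3/10·π_3
  π_2 = 1/10·π_0 + 1/10·π_1 + 1/5·π_2 + 3/10·π_3
  normalize: π_0 + π_1 + π_2 + π_3 = 1
Solving the linear system gives exactly π = [23/79, 260/711, 109/711, 15/79].

π = [0.2911, 0.3657, 0.1533, 0.1899]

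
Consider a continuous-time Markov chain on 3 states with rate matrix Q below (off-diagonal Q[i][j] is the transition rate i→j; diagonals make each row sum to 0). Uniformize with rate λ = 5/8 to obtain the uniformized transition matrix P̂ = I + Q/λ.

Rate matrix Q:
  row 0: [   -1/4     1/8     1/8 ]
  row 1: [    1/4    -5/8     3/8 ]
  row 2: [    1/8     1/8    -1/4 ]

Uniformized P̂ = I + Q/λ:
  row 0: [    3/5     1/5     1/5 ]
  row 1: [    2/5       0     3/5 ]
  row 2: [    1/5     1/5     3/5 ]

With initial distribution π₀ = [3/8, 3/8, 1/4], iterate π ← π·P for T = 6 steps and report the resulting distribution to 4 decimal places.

π = [0.3891, 0.1667, 0.4442]

t=0: π = [0.3750, 0.3750, 0.2500]
t=1: π = [0.4250, 0.1250, 0.4500]
t=2: π = [0.3950, 0.1750, 0.4300]
t=3: π = [0.3930, 0.1650, 0.4420]
t=4: π = [0.3902, 0.1670, 0.4428]
t=5: π = [0.3895, 0.1666, 0.4439]
t=6: π = [0.3891, 0.1667, 0.4442]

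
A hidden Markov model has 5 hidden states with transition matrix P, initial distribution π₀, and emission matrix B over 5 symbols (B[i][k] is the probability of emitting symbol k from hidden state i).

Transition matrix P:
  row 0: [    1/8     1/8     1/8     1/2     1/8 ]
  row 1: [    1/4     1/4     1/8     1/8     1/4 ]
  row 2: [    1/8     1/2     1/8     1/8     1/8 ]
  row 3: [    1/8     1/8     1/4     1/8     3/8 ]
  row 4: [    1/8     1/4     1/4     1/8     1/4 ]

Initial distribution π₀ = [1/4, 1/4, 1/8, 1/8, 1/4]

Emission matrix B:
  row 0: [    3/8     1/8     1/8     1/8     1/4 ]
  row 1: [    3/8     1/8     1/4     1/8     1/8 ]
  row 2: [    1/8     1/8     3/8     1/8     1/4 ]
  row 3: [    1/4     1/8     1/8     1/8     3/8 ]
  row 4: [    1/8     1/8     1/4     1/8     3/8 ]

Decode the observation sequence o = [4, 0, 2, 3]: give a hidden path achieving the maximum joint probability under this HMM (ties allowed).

t=0: δ = [6.250e-02, 3.125e-02, 3.125e-02, 4.688e-02, 9.375e-02]  (obs o_0=4)
t=1: δ = [4.395e-03, 8.789e-03, 2.930e-03, 7.812e-03, 2.930e-03]  ψ = [4, 4, 4, 0, 4]  (obs o_1=0)
t=2: δ = [2.747e-04, 5.493e-04, 7.324e-04, 2.747e-04, 7.324e-04]  ψ = [1, 1, 3, 0, 3]  (obs o_2=2)
t=3: δ = [1.717e-05, 4.578e-05, 2.289e-05, 1.717e-05, 2.289e-05]  ψ = [1, 2, 4, 0, 4]  (obs o_3=3)
backtrack: best end state = 1; path = [0, 3, 2, 1]

path = [0, 3, 2, 1]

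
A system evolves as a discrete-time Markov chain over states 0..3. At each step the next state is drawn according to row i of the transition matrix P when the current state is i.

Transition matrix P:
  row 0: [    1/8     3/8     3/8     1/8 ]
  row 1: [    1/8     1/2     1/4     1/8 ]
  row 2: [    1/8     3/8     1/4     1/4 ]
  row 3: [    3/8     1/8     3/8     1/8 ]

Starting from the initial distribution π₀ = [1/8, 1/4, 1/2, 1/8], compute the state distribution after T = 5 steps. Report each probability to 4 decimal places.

t=0: π = [0.1250, 0.2500, 0.5000, 0.1250]
t=1: π = [0.1563, 0.3750, 0.2813, 0.1875]
t=2: π = [0.1719, 0.3750, 0.2930, 0.1602]
t=3: π = [0.1650, 0.3818, 0.2915, 0.1616]
t=4: π = [0.1654, 0.3823, 0.2908, 0.1614]
t=5: π = [0.1654, 0.3824, 0.2909, 0.1614]

π = [0.1654, 0.3824, 0.2909, 0.1614]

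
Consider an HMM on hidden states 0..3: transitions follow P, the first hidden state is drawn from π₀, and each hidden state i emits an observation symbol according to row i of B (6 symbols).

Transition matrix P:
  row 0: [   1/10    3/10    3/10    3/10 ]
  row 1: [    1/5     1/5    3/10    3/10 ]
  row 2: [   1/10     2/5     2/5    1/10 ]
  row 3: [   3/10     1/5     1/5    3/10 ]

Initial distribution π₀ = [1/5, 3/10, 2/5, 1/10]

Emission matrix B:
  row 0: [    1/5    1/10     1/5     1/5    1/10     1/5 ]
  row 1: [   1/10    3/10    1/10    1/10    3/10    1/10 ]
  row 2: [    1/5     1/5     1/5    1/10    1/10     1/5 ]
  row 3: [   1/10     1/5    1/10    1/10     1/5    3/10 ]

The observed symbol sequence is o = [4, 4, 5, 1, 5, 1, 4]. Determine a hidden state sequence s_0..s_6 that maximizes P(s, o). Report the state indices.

t=0: δ = [2.000e-02, 9.000e-02, 4.000e-02, 2.000e-02]  (obs o_0=4)
t=1: δ = [1.800e-03, 5.400e-03, 2.700e-03, 5.400e-03]  ψ = [1, 1, 1, 1]  (obs o_1=4)
t=2: δ = [3.240e-04, 1.080e-04, 3.240e-04, 4.860e-04]  ψ = [3, 1, 1, 1]  (obs o_2=5)
t=3: δ = [1.458e-05, 3.888e-05, 2.592e-05, 2.916e-05]  ψ = [3, 2, 2, 3]  (obs o_3=1)
t=4: δ = [1.750e-06, 1.037e-06, 2.333e-06, 3.499e-06]  ψ = [3, 2, 1, 1]  (obs o_4=5)
t=5: δ = [1.050e-07, 2.799e-07, 1.866e-07, 2.100e-07]  ψ = [3, 2, 2, 3]  (obs o_5=1)
t=6: δ = [6.299e-09, 2.239e-08, 8.398e-09, 1.680e-08]  ψ = [3, 2, 1, 1]  (obs o_6=4)
backtrack: best end state = 1; path = [1, 1, 2, 1, 2, 2, 1]

path = [1, 1, 2, 1, 2, 2, 1]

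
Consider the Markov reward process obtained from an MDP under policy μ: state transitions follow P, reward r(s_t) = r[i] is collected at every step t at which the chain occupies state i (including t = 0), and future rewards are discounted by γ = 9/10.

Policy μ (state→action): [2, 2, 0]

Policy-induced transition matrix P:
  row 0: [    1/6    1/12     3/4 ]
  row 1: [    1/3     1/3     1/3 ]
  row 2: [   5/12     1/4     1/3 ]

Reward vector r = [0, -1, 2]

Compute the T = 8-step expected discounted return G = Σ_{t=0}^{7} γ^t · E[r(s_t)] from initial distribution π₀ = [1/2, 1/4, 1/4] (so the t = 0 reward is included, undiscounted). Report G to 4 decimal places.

t=0: π = [0.5000, 0.2500, 0.2500], E[r] = 0.2500, γ^t·E[r] = 0.250000, running G = 0.250000
t=1: π = [0.2708, 0.1875, 0.5417], E[r] = 0.8958, γ^t·E[r] = 0.806250, running G = 1.056250
t=2: π = [0.3333, 0.2205, 0.4462], E[r] = 0.6719, γ^t·E[r] = 0.544219, running G = 1.600469
t=3: π = [0.3150, 0.2128, 0.4722], E[r] = 0.7316, γ^t·E[r] = 0.533355, running G = 2.133824
t=4: π = [0.3202, 0.2152, 0.4646], E[r] = 0.7139, γ^t·E[r] = 0.468384, running G = 2.602208
t=5: π = [0.3187, 0.2146, 0.4667], E[r] = 0.7189, γ^t·E[r] = 0.424516, running G = 3.026724
t=6: π = [0.3191, 0.2148, 0.4661], E[r] = 0.7175, γ^t·E[r] = 0.381292, running G = 3.408016
t=7: π = [0.3190, 0.2147, 0.4663], E[r] = 0.7179, γ^t·E[r] = 0.343362, running G = 3.751378

G = 3.7514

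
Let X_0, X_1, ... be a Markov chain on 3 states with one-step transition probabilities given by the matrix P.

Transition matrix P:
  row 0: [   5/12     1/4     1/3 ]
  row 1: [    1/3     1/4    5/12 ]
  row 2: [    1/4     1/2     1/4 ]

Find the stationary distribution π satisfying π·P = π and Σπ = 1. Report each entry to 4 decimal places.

π = [0.3333, 0.3333, 0.3333]

Balance equations π_j = Σ_i π_i·P[i][j]:
  π_0 = 5/12·π_0 + 1/3·π_1 + 1/4·π_2
  π_1 = 1/4·π_0 + 1/4·π_1 + 1/2·π_2
  normalize: π_0 + π_1 + π_2 = 1
Solving the linear system gives exactly π = [1/3, 1/3, 1/3].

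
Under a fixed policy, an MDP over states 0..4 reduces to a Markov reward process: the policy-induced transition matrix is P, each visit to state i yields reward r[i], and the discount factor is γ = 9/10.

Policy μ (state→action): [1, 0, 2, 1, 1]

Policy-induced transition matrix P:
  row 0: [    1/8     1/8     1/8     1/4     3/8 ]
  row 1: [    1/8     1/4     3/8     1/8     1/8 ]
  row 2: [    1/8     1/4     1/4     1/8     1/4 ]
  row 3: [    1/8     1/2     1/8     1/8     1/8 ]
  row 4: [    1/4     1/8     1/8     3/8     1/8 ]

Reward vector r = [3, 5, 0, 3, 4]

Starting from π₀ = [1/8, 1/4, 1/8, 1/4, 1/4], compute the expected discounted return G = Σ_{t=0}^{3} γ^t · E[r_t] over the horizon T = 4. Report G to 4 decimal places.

G = 10.8584

t=0: π = [0.1250, 0.2500, 0.1250, 0.2500, 0.2500], E[r] = 3.3750, γ^t·E[r] = 3.375000, running G = 3.375000
t=1: π = [0.1563, 0.2656, 0.2031, 0.2031, 0.1719], E[r] = 3.0938, γ^t·E[r] = 2.784375, running G = 6.159375
t=2: π = [0.1465, 0.2598, 0.2168, 0.1875, 0.1895], E[r] = 3.0586, γ^t·E[r] = 2.477461, running G = 8.636836
t=3: π = [0.1487, 0.2549, 0.2170, 0.1907, 0.1887], E[r] = 3.0474, γ^t·E[r] = 2.221528, running G = 10.858364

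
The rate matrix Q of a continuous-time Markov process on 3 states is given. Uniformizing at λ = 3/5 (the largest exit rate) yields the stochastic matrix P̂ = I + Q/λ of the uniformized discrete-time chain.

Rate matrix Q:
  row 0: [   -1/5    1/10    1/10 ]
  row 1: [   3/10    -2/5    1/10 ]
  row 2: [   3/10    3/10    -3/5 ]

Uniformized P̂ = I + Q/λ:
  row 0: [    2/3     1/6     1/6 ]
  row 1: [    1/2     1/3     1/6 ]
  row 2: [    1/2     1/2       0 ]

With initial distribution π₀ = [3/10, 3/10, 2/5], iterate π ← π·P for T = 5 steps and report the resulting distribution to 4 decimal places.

t=0: π = [0.3000, 0.3000, 0.4000]
t=1: π = [0.5500, 0.3500, 0.1000]
t=2: π = [0.5917, 0.2583, 0.1500]
t=3: π = [0.5986, 0.2597, 0.1417]
t=4: π = [0.5998, 0.2572, 0.1431]
t=5: π = [0.6000, 0.2572, 0.1428]

π = [0.6000, 0.2572, 0.1428]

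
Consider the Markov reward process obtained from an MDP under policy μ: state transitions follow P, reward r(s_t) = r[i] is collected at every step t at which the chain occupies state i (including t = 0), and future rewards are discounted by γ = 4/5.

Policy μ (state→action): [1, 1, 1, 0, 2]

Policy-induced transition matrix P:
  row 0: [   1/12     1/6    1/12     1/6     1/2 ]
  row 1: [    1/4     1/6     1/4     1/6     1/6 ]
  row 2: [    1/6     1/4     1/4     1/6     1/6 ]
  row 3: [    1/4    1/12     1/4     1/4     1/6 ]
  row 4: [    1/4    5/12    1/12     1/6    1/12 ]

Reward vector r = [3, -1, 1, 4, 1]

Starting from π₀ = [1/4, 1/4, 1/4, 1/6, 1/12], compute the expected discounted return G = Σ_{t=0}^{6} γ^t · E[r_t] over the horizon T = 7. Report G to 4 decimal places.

t=0: π = [0.2500, 0.2500, 0.2500, 0.1667, 0.0833], E[r] = 1.5000, γ^t·E[r] = 1.500000, running G = 1.500000
t=1: π = [0.1875, 0.1944, 0.1944, 0.1806, 0.2431], E[r] = 1.5278, γ^t·E[r] = 1.222222, running G = 2.722222
t=2: π = [0.2025, 0.2286, 0.1782, 0.1817, 0.2089], E[r] = 1.4931, γ^t·E[r] = 0.955556, running G = 3.677778
t=3: π = [0.2014, 0.2186, 0.1814, 0.1818, 0.2168], E[r] = 1.5110, γ^t·E[r] = 0.773630, running G = 4.451407
t=4: π = [0.2013, 0.2208, 0.1803, 0.1818, 0.2157], E[r] = 1.5064, γ^t·E[r] = 0.617034, running G = 5.068441
t=5: π = [0.2014, 0.2205, 0.1805, 0.1818, 0.2158], E[r] = 1.5074, γ^t·E[r] = 0.493929, running G = 5.562370
t=6: π = [0.2014, 0.2205, 0.1805, 0.1818, 0.2158], E[r] = 1.5072, γ^t·E[r] = 0.395109, running G = 5.957479

G = 5.9575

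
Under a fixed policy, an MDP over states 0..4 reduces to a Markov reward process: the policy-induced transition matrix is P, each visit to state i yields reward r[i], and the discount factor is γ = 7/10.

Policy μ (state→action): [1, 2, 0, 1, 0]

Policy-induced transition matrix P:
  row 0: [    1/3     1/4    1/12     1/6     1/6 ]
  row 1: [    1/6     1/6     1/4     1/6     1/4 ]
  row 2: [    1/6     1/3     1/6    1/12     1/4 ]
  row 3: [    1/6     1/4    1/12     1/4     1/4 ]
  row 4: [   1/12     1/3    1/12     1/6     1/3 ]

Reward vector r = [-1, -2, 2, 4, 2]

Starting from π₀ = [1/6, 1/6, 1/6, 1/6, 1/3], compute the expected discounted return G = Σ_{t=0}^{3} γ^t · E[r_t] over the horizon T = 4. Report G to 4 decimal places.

t=0: π = [0.1667, 0.1667, 0.1667, 0.1667, 0.3333], E[r] = 1.1667, γ^t·E[r] = 1.166667, running G = 1.166667
t=1: π = [0.1667, 0.2778, 0.1250, 0.1667, 0.2639], E[r] = 0.7222, γ^t·E[r] = 0.505556, running G = 1.672222
t=2: π = [0.1725, 0.2593, 0.1400, 0.1701, 0.2581], E[r] = 0.7859, γ^t·E[r] = 0.385081, running G = 2.057303
t=3: π = [0.1739, 0.2616, 0.1382, 0.1692, 0.2571], E[r] = 0.7704, γ^t·E[r] = 0.264230, running G = 2.321534

G = 2.3215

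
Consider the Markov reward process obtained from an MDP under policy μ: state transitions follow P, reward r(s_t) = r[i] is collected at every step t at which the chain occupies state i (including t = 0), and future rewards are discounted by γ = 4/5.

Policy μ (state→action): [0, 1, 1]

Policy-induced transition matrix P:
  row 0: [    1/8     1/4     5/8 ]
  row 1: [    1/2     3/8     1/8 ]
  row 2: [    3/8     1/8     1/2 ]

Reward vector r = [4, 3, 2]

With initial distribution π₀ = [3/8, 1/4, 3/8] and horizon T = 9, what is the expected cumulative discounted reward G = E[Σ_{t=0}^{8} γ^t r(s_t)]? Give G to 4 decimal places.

G = 12.5383

t=0: π = [0.3750, 0.2500, 0.3750], E[r] = 3.0000, γ^t·E[r] = 3.000000, running G = 3.000000
t=1: π = [0.3125, 0.2344, 0.4531], E[r] = 2.8594, γ^t·E[r] = 2.287500, running G = 5.287500
t=2: π = [0.3262, 0.2227, 0.4512], E[r] = 2.8750, γ^t·E[r] = 1.840000, running G = 7.127500
t=3: π = [0.3213, 0.2214, 0.4573], E[r] = 2.8640, γ^t·E[r] = 1.466375, running G = 8.593875
t=4: π = [0.3224, 0.2205, 0.4571], E[r] = 2.8652, γ^t·E[r] = 1.173600, running G = 9.767475
t=5: π = [0.3220, 0.2204, 0.4576], E[r] = 2.8644, γ^t·E[r] = 0.938599, running G = 10.706074
t=6: π = [0.3221, 0.2204, 0.4576], E[r] = 2.8645, γ^t·E[r] = 0.750904, running G = 11.456978
t=7: π = [0.3220, 0.2203, 0.4576], E[r] = 2.8644, γ^t·E[r] = 0.600709, running G = 12.057687
t=8: π = [0.3220, 0.2203, 0.4576], E[r] = 2.8644, γ^t·E[r] = 0.480569, running G = 12.538255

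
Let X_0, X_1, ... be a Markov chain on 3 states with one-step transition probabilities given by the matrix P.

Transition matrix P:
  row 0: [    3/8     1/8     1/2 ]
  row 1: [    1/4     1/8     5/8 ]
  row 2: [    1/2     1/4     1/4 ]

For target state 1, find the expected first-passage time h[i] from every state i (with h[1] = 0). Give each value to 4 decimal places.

h = [5.7143, 0.0000, 5.1429]

First-step conditioning: h[1] = 0; for i ≠ 1, h[i] = 1 + Σ_k P[i][k]·h[k].
  h[0] = 1 + 3/8·h[0] + 1/2·h[2]
  h[2] = 1 + 1/2·h[0] + 1/4·h[2]
Solving the 2×2 linear system over states ≠ 1 gives exactly h = [40/7, 0, 36/7] (h[1] = 0 is the target).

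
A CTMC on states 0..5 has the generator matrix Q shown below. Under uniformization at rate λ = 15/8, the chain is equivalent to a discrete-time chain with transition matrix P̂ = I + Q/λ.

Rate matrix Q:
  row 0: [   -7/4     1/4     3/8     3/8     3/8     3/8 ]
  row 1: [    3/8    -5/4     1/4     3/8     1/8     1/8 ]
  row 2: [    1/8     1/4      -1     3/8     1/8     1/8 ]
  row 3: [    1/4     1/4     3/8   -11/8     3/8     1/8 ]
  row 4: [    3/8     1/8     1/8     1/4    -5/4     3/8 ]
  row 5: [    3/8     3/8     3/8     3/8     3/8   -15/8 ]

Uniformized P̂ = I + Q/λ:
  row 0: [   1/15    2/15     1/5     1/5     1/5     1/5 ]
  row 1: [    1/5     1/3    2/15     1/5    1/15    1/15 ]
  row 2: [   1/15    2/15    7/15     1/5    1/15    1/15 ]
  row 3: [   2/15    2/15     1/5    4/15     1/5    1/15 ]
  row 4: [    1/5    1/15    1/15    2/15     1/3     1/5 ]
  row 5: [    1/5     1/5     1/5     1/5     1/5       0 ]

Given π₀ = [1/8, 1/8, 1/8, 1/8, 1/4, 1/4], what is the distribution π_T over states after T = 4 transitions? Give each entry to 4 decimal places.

π = [0.1383, 0.1606, 0.2254, 0.2018, 0.1722, 0.1017]

t=0: π = [0.1250, 0.1250, 0.1250, 0.1250, 0.2500, 0.2500]
t=1: π = [0.1583, 0.1583, 0.1917, 0.1917, 0.2000, 0.1000]
t=2: π = [0.1406, 0.1583, 0.2139, 0.1994, 0.1800, 0.1078]
t=3: π = [0.1394, 0.1602, 0.2225, 0.2013, 0.1744, 0.1022]
t=4: π = [0.1383, 0.1606, 0.2254, 0.2018, 0.1722, 0.1017]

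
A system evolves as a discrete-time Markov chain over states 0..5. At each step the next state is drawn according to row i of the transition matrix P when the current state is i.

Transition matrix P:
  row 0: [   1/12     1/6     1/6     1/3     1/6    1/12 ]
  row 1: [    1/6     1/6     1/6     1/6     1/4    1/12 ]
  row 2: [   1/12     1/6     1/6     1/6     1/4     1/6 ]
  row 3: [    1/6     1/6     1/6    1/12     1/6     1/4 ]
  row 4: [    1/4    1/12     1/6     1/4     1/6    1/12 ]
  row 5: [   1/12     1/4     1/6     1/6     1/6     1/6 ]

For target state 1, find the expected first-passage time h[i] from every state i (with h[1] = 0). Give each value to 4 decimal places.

h = [6.1092, 0.0000, 6.1190, 6.0369, 6.6243, 5.5670]

First-step conditioning: h[1] = 0; for i ≠ 1, h[i] = 1 + Σ_k P[i][k]·h[k].
  h[0] = 1 + 1/12·h[0] + 1/6·h[2] + 1/3·h[3] + 1/6·h[4] + 1/12·h[5]
  h[2] = 1 + 1/12·h[0] + 1/6·h[2] + 1/6·h[3] + 1/4·h[4] + 1/6·h[5]
  h[3] = 1 + 1/6·h[0] + 1/6·h[2] + 1/12·h[3] + 1/6·h[4] + 1/4·h[5]
  h[4] = 1 + 1/4·h[0] + 1/6·h[2] + 1/4·h[3] + 1/6·h[4] + 1/12·h[5]
  h[5] = 1 + 1/12·h[0] + 1/6·h[2] + 1/6·h[3] + 1/6·h[4] + 1/6·h[5]
Solving the 5×5 linear system over states ≠ 1 gives exactly h = [48672/7967, 0, 48750/7967, 48096/7967, 52776/7967, 44352/7967] (h[1] = 0 is the target).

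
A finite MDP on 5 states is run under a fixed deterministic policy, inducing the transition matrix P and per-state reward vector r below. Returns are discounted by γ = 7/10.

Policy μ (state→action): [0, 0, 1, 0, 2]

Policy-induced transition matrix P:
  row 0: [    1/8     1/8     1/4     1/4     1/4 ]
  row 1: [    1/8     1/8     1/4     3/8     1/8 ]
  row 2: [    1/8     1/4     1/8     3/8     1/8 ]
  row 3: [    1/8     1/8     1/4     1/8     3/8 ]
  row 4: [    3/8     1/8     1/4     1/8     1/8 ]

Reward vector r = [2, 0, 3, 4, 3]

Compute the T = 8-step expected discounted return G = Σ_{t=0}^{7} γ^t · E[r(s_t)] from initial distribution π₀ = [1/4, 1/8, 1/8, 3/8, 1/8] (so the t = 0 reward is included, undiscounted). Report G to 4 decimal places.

G = 8.3462

t=0: π = [0.2500, 0.1250, 0.1250, 0.3750, 0.1250], E[r] = 2.7500, γ^t·E[r] = 2.750000, running G = 2.750000
t=1: π = [0.1563, 0.1406, 0.2344, 0.2188, 0.2500], E[r] = 2.6406, γ^t·E[r] = 1.848438, running G = 4.598438
t=2: π = [0.1875, 0.1543, 0.2207, 0.2383, 0.1992], E[r] = 2.5879, γ^t·E[r] = 1.268066, running G = 5.866504
t=3: π = [0.1748, 0.1526, 0.2224, 0.2422, 0.2080], E[r] = 2.6096, γ^t·E[r] = 0.895099, running G = 6.761603
t=4: π = [0.1770, 0.1528, 0.2222, 0.2406, 0.2074], E[r] = 2.6052, γ^t·E[r] = 0.625507, running G = 7.387110
t=5: π = [0.1768, 0.1528, 0.2222, 0.2409, 0.2073], E[r] = 2.6057, γ^t·E[r] = 0.437940, running G = 7.825051
t=6: π = [0.1768, 0.1528, 0.2222, 0.2409, 0.2073], E[r] = 2.6057, γ^t·E[r] = 0.306558, running G = 8.131609
t=7: π = [0.1768, 0.1528, 0.2222, 0.2409, 0.2073], E[r] = 2.6057, γ^t·E[r] = 0.214590, running G = 8.346199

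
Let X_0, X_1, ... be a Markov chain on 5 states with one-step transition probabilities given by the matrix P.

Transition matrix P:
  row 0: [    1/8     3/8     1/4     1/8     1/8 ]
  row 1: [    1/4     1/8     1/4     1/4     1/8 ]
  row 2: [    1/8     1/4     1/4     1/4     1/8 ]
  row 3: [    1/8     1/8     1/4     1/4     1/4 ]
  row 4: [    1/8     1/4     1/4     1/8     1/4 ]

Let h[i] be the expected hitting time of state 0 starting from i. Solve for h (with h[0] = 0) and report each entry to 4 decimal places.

h = [0.0000, 5.9414, 6.6840, 6.7752, 6.6710]

First-step conditioning: h[0] = 0; for i ≠ 0, h[i] = 1 + Σ_k P[i][k]·h[k].
  h[1] = 1 + 1/8·h[1] + 1/4·h[2] + 1/4·h[3] + 1/8·h[4]
  h[2] = 1 + 1/4·h[1] + 1/4·h[2] + 1/4·h[3] + 1/8·h[4]
  h[3] = 1 + 1/8·h[1] + 1/4·h[2] + 1/4·h[3] + 1/4·h[4]
  h[4] = 1 + 1/4·h[1] + 1/4·h[2] + 1/8·h[3] + 1/4·h[4]
Solving the 4×4 linear system over states ≠ 0 gives exactly h = [0, 1824/307, 2052/307, 2080/307, 2048/307] (h[0] = 0 is the target).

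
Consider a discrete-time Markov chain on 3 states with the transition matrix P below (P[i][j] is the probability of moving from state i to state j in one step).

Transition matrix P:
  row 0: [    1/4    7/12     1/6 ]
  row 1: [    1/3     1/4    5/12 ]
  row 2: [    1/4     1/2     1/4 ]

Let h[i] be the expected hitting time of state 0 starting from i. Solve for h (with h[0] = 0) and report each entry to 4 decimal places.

First-step conditioning: h[0] = 0; for i ≠ 0, h[i] = 1 + Σ_k P[i][k]·h[k].
  h[1] = 1 + 1/4·h[1] + 5/12·h[2]
  h[2] = 1 + 1/2·h[1] + 1/4·h[2]
Solving the 2×2 linear system over states ≠ 0 gives exactly h = [0, 56/17, 60/17] (h[0] = 0 is the target).

h = [0.0000, 3.2941, 3.5294]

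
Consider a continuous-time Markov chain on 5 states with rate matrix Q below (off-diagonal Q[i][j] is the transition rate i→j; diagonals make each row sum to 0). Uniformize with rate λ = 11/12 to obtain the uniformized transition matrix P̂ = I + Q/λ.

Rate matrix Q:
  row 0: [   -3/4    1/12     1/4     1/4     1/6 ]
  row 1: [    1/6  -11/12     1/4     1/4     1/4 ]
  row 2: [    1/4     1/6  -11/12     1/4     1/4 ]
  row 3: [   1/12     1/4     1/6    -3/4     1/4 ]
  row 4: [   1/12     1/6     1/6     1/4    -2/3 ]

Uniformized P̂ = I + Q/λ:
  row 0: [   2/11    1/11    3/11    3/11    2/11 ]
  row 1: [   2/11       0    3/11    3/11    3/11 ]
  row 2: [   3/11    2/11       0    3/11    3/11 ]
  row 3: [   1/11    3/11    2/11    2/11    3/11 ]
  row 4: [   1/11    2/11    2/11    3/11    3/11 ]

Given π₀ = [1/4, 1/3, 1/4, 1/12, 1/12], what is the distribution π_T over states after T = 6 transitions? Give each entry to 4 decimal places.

π = [0.1517, 0.1614, 0.1779, 0.2500, 0.2589]

t=0: π = [0.2500, 0.3333, 0.2500, 0.0833, 0.0833]
t=1: π = [0.1894, 0.1061, 0.1894, 0.2652, 0.2500]
t=2: π = [0.1522, 0.1694, 0.1742, 0.2486, 0.2555]
t=3: π = [0.1518, 0.1598, 0.1794, 0.2501, 0.2589]
t=4: π = [0.1519, 0.1617, 0.1775, 0.2500, 0.2589]
t=5: π = [0.1517, 0.1613, 0.1780, 0.2500, 0.2589]
t=6: π = [0.1517, 0.1614, 0.1779, 0.2500, 0.2589]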